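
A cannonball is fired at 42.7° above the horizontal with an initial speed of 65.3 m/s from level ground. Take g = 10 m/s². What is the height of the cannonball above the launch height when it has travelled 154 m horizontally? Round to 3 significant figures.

90.6 m

v_x = 65.3 cos 42.7° = 47.99 m/s, v_y0 = 65.3 sin 42.7° = 44.28 m/s.
Time to reach x = 154 m: t = x / v_x = 154 / 47.99 = 3.209 s.
y = v_y0 t − ½ g t² = 44.28×3.209 − 5.000×3.209² = 90.6 m.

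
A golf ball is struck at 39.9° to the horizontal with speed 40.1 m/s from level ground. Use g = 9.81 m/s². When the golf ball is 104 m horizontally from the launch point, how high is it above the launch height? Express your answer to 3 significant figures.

v_x = 40.1 cos 39.9° = 30.76 m/s, v_y0 = 40.1 sin 39.9° = 25.72 m/s.
Time to reach x = 104 m: t = x / v_x = 104 / 30.76 = 3.381 s.
y = v_y0 t − ½ g t² = 25.72×3.381 − 4.905×3.381² = 30.9 m.

30.9 m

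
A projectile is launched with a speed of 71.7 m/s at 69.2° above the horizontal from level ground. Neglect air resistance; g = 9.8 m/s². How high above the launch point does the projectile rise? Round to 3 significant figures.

Vertical component of launch velocity: v_y = 71.7 sin 69.2° = 67.03 m/s.
At the highest point the vertical velocity is zero, so v_y² = 2 g h_max.
h_max = (67.03)² / (2 × 9.8) = 4493 / 19.60 = 229 m.

229 m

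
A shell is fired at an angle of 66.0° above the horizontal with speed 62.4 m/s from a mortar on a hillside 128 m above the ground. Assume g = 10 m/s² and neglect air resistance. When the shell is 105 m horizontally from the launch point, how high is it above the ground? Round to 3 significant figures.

278 m

v_x = 62.4 cos 66.0° = 25.38 m/s, v_y0 = 62.4 sin 66.0° = 57.01 m/s.
Time to reach x = 105 m: t = x / v_x = 105 / 25.38 = 4.137 s.
y = 128 + v_y0 t − ½ g t² = 128 + 57.01×4.137 − 5.000×4.137² = 278 m.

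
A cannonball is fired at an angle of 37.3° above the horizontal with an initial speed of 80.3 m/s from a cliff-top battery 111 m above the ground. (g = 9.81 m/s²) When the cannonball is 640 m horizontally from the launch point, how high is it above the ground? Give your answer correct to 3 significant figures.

106 m

v_x = 80.3 cos 37.3° = 63.88 m/s, v_y0 = 80.3 sin 37.3° = 48.66 m/s.
Time to reach x = 640 m: t = x / v_x = 640 / 63.88 = 10.02 s.
y = 111 + v_y0 t − ½ g t² = 111 + 48.66×10.02 − 4.905×10.02² = 106 m.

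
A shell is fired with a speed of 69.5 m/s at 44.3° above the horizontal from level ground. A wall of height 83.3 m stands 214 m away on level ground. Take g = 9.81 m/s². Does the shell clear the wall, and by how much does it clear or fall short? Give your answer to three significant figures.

Yes — it clears the wall by 34.7 m.

v_x = 69.5 cos 44.3° = 49.74 m/s; v_y0 = 69.5 sin 44.3° = 48.54 m/s.
Time to reach the wall: t = 214 / 49.74 = 4.302 s.
Height at that point: y = 48.54×4.302 − 4.905×4.302² = 118.0 m.
That is 118.0 − 83.3 = 34.7 m above the top of the wall, so the shell clears it.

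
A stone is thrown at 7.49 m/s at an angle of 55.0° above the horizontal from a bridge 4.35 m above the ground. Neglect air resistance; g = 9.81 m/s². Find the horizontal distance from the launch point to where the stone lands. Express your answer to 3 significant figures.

7.54 m

Components: v_x = 7.49 cos 55.0° = 4.296 m/s, v_y = 7.49 sin 55.0° = 6.135 m/s.
Vertical: 0 = 4.35 + 6.135 t − ½(9.81) t² ⇒ 4.905 t² − 6.135 t − 4.35 = 0.
t = [6.135 + √(37.64 + 85.35)] / 9.810 = 1.756 s.
Horizontal: R = v_x · t = 4.296 × 1.756 = 7.54 m.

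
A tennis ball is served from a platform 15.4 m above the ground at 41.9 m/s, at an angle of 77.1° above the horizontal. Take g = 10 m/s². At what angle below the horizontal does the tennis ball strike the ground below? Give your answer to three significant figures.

78.1°

v_x = 41.9 cos 77.1° = 9.354 m/s.
At impact |v_y| = √(v_y0² + 2 g h) = √(40.84² + 2×10×15.4) = 44.45 m/s.
Angle below horizontal = arctan(|v_y| / v_x) = arctan(44.45 / 9.354) = 78.1°.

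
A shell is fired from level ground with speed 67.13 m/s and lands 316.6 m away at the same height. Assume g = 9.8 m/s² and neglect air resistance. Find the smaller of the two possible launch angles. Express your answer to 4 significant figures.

21.76°

Level-ground range: R = v₀² sin(2θ)/g ⇒ sin 2θ = R g / v₀² = 316.6×9.8/67.13² = 0.6885.
2θ = arcsin(0.6885) = 43.511° or 180° − 43.511° = 136.489°.
So θ = 21.76° or θ = 68.24°.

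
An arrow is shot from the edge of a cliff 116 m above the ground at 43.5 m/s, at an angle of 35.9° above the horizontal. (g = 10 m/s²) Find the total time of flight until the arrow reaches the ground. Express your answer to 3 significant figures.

8.00 s

Vertical component: v_y = 43.5 sin 35.9° = 25.51 m/s.
Taking up as positive with launch at y = 116 m, landing at y = 0: 0 = 116 + 25.51 t − ½(10) t².
Solving 5.000 t² − 25.51 t − 116 = 0 gives t = [25.51 + √(25.51² + 4·5.000·116)] / 10.00 = 8.00 s.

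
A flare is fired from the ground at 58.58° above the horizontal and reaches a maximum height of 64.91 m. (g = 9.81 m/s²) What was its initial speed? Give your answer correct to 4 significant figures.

41.82 m/s

At maximum height v_y = 0, so (v₀ sin θ)² = 2 g H.
v₀ sin 58.58° = √(2 × 9.81 × 64.91) = 35.687 m/s.
v₀ = 35.687 / sin 58.58° = 35.687 / 0.8534 = 41.82 m/s.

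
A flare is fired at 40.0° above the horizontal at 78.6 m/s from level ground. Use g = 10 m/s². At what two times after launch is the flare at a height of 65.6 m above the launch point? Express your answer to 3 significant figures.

1.53 s and 8.57 s

v_y0 = 78.6 sin 40.0° = 50.52 m/s.
Set y = v_y0 t − ½ g t² = 65.6: 5.000 t² − 50.52 t + 65.6 = 0.
t = [50.52 ± √(2552 − 1312)] / 10 = (50.52 ± 35.21) / 10, giving t = 1.53 s or t = 8.57 s.
So the flare is at 65.6 m at t = 1.53 s (rising) and t = 8.57 s (falling).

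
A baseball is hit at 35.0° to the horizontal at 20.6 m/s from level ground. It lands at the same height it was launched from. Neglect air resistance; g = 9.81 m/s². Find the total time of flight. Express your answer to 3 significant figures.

Vertical component: v_y = 20.6 sin 35.0° = 11.82 m/s.
For a projectile landing at launch height, time of flight is t = 2 v_y / g = 2 × 11.82 / 9.81 = 2.41 s.

2.41 s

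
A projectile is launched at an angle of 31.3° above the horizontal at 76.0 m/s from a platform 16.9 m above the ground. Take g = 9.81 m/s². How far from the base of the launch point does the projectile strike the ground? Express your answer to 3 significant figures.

549 m

Components: v_x = 76.0 cos 31.3° = 64.94 m/s, v_y = 76.0 sin 31.3° = 39.48 m/s.
Vertical: 0 = 16.9 + 39.48 t − ½(9.81) t² ⇒ 4.905 t² − 39.48 t − 16.9 = 0.
t = [39.48 + √(1559 + 331.6)] / 9.810 = 8.457 s.
Horizontal: R = v_x · t = 64.94 × 8.457 = 549 m.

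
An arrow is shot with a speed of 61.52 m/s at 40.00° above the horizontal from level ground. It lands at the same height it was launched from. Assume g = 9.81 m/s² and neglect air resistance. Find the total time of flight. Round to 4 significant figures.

8.062 s

Vertical component: v_y = 61.52 sin 40.00° = 39.544 m/s.
For a projectile landing at launch height, time of flight is t = 2 v_y / g = 2 × 39.544 / 9.81 = 8.062 s.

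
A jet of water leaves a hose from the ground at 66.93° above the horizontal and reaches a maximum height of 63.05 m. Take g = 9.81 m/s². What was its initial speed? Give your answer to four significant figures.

38.23 m/s

At maximum height v_y = 0, so (v₀ sin θ)² = 2 g H.
v₀ sin 66.93° = √(2 × 9.81 × 63.05) = 35.172 m/s.
v₀ = 35.172 / sin 66.93° = 35.172 / 0.9200 = 38.23 m/s.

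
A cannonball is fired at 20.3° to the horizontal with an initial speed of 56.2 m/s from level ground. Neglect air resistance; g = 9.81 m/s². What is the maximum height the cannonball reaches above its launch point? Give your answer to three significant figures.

Vertical component of launch velocity: v_y = 56.2 sin 20.3° = 19.50 m/s.
At the highest point the vertical velocity is zero, so v_y² = 2 g h_max.
h_max = (19.50)² / (2 × 9.81) = 380.2 / 19.62 = 19.4 m.

19.4 m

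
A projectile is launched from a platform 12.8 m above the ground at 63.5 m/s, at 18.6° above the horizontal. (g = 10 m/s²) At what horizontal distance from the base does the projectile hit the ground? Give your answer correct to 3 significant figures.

Components: v_x = 63.5 cos 18.6° = 60.18 m/s, v_y = 63.5 sin 18.6° = 20.25 m/s.
Vertical: 0 = 12.8 + 20.25 t − ½(10) t² ⇒ 5.000 t² − 20.25 t − 12.8 = 0.
t = [20.25 + √(410.1 + 256.0)] / 10.00 = 4.606 s.
Horizontal: R = v_x · t = 60.18 × 4.606 = 277 m.

277 m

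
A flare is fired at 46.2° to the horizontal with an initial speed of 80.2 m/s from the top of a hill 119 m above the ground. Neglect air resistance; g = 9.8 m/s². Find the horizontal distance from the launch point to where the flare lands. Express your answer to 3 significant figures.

Components: v_x = 80.2 cos 46.2° = 55.51 m/s, v_y = 80.2 sin 46.2° = 57.89 m/s.
Vertical: 0 = 119 + 57.89 t − ½(9.8) t² ⇒ 4.900 t² − 57.89 t − 119 = 0.
t = [57.89 + √(3351 + 2332)] / 9.800 = 13.60 s.
Horizontal: R = v_x · t = 55.51 × 13.60 = 755 m.

755 m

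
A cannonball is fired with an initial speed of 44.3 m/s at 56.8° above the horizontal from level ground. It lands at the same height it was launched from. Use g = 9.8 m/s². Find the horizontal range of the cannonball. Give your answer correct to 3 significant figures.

184 m

Components: v_x = 44.3 cos 56.8° = 24.26 m/s, v_y = 44.3 sin 56.8° = 37.07 m/s.
Time of flight (same landing height): t = 2 v_y / g = 2 × 37.07 / 9.8 = 7.565 s.
Range: R = v_x · t = 24.26 × 7.565 = 184 m.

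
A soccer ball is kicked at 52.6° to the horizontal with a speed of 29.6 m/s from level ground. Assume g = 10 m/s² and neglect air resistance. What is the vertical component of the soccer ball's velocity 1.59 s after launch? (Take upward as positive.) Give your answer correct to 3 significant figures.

Initial vertical component: v_y0 = 29.6 sin 52.6° = 23.51 m/s.
v_y(t) = v_y0 − g t = 23.51 − 10 × 1.59 = 7.61 m/s.

7.61 m/s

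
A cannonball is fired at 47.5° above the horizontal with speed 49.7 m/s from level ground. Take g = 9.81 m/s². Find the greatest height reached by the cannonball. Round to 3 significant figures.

68.4 m

Vertical component of launch velocity: v_y = 49.7 sin 47.5° = 36.64 m/s.
At the highest point the vertical velocity is zero, so v_y² = 2 g h_max.
h_max = (36.64)² / (2 × 9.81) = 1342 / 19.62 = 68.4 m.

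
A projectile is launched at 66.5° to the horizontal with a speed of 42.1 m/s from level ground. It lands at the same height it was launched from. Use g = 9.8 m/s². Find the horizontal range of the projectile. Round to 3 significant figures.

For level ground, R = v₀² sin(2θ) / g.
sin(2 × 66.5°) = sin 133.0° = 0.7314.
R = (42.1)² × 0.7314 / 9.8 = 132 m.

132 m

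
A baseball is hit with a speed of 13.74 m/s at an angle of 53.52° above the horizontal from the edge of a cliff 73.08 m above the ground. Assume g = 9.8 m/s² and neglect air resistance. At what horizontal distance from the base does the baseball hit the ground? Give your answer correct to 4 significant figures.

Components: v_x = 13.74 cos 53.52° = 8.1690 m/s, v_y = 13.74 sin 53.52° = 11.048 m/s.
Vertical: 0 = 73.08 + 11.048 t − ½(9.8) t² ⇒ 4.900 t² − 11.048 t − 73.08 = 0.
t = [11.048 + √(122.06 + 1432.4)] / 9.800 = 5.1505 s.
Horizontal: R = v_x · t = 8.1690 × 5.1505 = 42.07 m.

42.07 m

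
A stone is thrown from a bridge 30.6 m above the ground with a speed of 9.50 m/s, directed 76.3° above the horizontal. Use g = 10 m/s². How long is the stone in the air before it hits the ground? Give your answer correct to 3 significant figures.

Vertical component: v_y = 9.50 sin 76.3° = 9.230 m/s.
Taking up as positive with launch at y = 30.6 m, landing at y = 0: 0 = 30.6 + 9.230 t − ½(10) t².
Solving 5.000 t² − 9.230 t − 30.6 = 0 gives t = [9.230 + √(9.230² + 4·5.000·30.6)] / 10.00 = 3.56 s.

3.56 s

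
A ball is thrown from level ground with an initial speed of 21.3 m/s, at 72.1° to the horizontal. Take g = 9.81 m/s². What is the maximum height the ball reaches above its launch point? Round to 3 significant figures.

Vertical component of launch velocity: v_y = 21.3 sin 72.1° = 20.27 m/s.
At the highest point the vertical velocity is zero, so v_y² = 2 g h_max.
h_max = (20.27)² / (2 × 9.81) = 410.9 / 19.62 = 20.9 m.

20.9 m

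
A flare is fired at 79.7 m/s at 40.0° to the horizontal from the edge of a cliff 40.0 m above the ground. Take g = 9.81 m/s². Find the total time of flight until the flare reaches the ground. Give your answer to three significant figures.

Vertical component: v_y = 79.7 sin 40.0° = 51.23 m/s.
Taking up as positive with launch at y = 40.0 m, landing at y = 0: 0 = 40.0 + 51.23 t − ½(9.81) t².
Solving 4.905 t² − 51.23 t − 40.0 = 0 gives t = [51.23 + √(51.23² + 4·4.905·40.0)] / 9.810 = 11.2 s.

11.2 s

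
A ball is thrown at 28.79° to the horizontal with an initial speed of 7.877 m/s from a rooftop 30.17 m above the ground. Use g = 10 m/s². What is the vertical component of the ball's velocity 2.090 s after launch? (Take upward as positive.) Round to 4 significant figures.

-17.11 m/s

Initial vertical component: v_y0 = 7.877 sin 28.79° = 3.7936 m/s.
v_y(t) = v_y0 − g t = 3.7936 − 10 × 2.090 = -17.11 m/s.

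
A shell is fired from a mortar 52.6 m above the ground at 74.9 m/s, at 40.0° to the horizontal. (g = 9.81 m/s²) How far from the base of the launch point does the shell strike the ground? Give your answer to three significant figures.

620 m

Components: v_x = 74.9 cos 40.0° = 57.38 m/s, v_y = 74.9 sin 40.0° = 48.14 m/s.
Vertical: 0 = 52.6 + 48.14 t − ½(9.81) t² ⇒ 4.905 t² − 48.14 t − 52.6 = 0.
t = [48.14 + √(2317 + 1032)] / 9.810 = 10.81 s.
Horizontal: R = v_x · t = 57.38 × 10.81 = 620 m.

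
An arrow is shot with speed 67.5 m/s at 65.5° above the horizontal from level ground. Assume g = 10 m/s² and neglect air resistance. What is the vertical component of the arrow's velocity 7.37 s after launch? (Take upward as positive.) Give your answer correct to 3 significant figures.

-12.3 m/s

Initial vertical component: v_y0 = 67.5 sin 65.5° = 61.42 m/s.
v_y(t) = v_y0 − g t = 61.42 − 10 × 7.37 = -12.3 m/s.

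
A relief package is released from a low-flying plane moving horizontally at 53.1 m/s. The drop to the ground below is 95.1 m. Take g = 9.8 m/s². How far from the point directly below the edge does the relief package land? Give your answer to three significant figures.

234 m

Initial vertical velocity is zero, so the fall time comes from h = ½ g t²: t = √(2 × 95.1 / 9.8) = 4.405 s.
Horizontal motion is uniform at 53.1 m/s, so x = 53.1 × 4.405 = 234 m.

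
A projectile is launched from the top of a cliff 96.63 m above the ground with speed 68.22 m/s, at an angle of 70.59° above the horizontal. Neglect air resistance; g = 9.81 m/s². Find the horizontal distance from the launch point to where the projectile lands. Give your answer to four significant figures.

Components: v_x = 68.22 cos 70.59° = 22.671 m/s, v_y = 68.22 sin 70.59° = 64.343 m/s.
Vertical: 0 = 96.63 + 64.343 t − ½(9.81) t² ⇒ 4.905 t² − 64.343 t − 96.63 = 0.
t = [64.343 + √(4140.0 + 1895.9)] / 9.810 = 14.478 s.
Horizontal: R = v_x · t = 22.671 × 14.478 = 328.2 m.

328.2 m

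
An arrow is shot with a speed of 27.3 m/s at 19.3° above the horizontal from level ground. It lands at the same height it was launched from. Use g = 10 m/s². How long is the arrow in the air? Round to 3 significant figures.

1.80 s

Vertical component: v_y = 27.3 sin 19.3° = 9.023 m/s.
For a projectile landing at launch height, time of flight is t = 2 v_y / g = 2 × 9.023 / 10 = 1.80 s.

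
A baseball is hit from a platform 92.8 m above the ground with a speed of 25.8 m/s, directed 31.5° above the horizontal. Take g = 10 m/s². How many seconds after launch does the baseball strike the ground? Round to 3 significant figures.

Vertical component: v_y = 25.8 sin 31.5° = 13.48 m/s.
Taking up as positive with launch at y = 92.8 m, landing at y = 0: 0 = 92.8 + 13.48 t − ½(10) t².
Solving 5.000 t² − 13.48 t − 92.8 = 0 gives t = [13.48 + √(13.48² + 4·5.000·92.8)] / 10.00 = 5.86 s.

5.86 s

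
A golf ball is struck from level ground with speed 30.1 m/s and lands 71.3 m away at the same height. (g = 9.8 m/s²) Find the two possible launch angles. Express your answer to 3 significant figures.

25.2° and 64.8°

Level-ground range: R = v₀² sin(2θ)/g ⇒ sin 2θ = R g / v₀² = 71.3×9.8/30.1² = 0.7712.
2θ = arcsin(0.7712) = 50.46° or 180° − 50.46° = 129.54°.
So θ = 25.2° or θ = 64.8°.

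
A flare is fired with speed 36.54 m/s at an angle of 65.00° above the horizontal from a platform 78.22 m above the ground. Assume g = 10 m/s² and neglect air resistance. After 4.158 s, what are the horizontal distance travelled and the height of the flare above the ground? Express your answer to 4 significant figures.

v_x = 36.54 cos 65.00° = 15.442 m/s; v_y0 = 36.54 sin 65.00° = 33.116 m/s.
x = v_x t = 15.442 × 4.158 = 64.21 m.
y = 78.22 + v_y0 t − ½ g t² = 129.5 m.

x = 64.21 m, y = 129.5 m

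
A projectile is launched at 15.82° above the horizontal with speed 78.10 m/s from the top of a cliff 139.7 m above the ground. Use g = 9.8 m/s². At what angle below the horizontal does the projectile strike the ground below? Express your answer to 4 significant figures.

v_x = 78.10 cos 15.82° = 75.142 m/s.
At impact |v_y| = √(v_y0² + 2 g h) = √(21.291² + 2×9.8×139.7) = 56.493 m/s.
Angle below horizontal = arctan(|v_y| / v_x) = arctan(56.493 / 75.142) = 36.94°.

36.94°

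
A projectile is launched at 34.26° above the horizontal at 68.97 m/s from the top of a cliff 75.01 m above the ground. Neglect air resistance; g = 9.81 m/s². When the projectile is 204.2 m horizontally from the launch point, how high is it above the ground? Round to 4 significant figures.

v_x = 68.97 cos 34.26° = 57.003 m/s, v_y0 = 68.97 sin 34.26° = 38.827 m/s.
Time to reach x = 204.2 m: t = x / v_x = 204.2 / 57.003 = 3.5823 s.
y = 75.01 + v_y0 t − ½ g t² = 75.01 + 38.827×3.5823 − 4.905×3.5823² = 151.2 m.

151.2 m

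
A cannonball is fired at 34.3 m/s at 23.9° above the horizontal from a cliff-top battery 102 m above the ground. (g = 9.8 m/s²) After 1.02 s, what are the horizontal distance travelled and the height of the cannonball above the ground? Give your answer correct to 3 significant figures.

v_x = 34.3 cos 23.9° = 31.36 m/s; v_y0 = 34.3 sin 23.9° = 13.90 m/s.
x = v_x t = 31.36 × 1.02 = 32.0 m.
y = 102 + v_y0 t − ½ g t² = 111 m.

x = 32.0 m, y = 111 m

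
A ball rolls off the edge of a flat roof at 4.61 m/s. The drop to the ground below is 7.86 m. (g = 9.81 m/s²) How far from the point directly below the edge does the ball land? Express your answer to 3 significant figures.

5.84 m

Initial vertical velocity is zero, so the fall time comes from h = ½ g t²: t = √(2 × 7.86 / 9.81) = 1.266 s.
Horizontal motion is uniform at 4.61 m/s, so x = 4.61 × 1.266 = 5.84 m.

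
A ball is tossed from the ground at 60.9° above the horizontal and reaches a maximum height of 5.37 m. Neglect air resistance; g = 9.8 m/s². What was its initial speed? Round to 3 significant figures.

11.7 m/s

At maximum height v_y = 0, so (v₀ sin θ)² = 2 g H.
v₀ sin 60.9° = √(2 × 9.8 × 5.37) = 10.26 m/s.
v₀ = 10.26 / sin 60.9° = 10.26 / 0.8738 = 11.7 m/s.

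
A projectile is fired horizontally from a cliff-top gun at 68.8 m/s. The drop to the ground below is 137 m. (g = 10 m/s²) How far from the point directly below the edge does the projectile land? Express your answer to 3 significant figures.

Initial vertical velocity is zero, so the fall time comes from h = ½ g t²: t = √(2 × 137 / 10) = 5.235 s.
Horizontal motion is uniform at 68.8 m/s, so x = 68.8 × 5.235 = 360 m.

360 m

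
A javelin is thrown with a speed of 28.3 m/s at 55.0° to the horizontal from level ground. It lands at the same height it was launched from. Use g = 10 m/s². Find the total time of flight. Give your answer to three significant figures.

Vertical component: v_y = 28.3 sin 55.0° = 23.18 m/s.
For a projectile landing at launch height, time of flight is t = 2 v_y / g = 2 × 23.18 / 10 = 4.64 s.

4.64 s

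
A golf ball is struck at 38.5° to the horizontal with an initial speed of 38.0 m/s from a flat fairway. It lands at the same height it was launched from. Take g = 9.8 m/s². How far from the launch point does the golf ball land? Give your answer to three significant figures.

144 m

Components: v_x = 38.0 cos 38.5° = 29.74 m/s, v_y = 38.0 sin 38.5° = 23.66 m/s.
Time of flight (same landing height): t = 2 v_y / g = 2 × 23.66 / 9.8 = 4.829 s.
Range: R = v_x · t = 29.74 × 4.829 = 144 m.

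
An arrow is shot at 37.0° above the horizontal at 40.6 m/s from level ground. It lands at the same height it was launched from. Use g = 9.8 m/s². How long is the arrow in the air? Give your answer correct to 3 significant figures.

Vertical component: v_y = 40.6 sin 37.0° = 24.43 m/s.
For a projectile landing at launch height, time of flight is t = 2 v_y / g = 2 × 24.43 / 9.8 = 4.99 s.

4.99 s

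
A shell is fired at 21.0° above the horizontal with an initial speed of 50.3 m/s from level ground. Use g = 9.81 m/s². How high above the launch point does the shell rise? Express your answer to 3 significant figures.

Vertical component of launch velocity: v_y = 50.3 sin 21.0° = 18.03 m/s.
At the highest point the vertical velocity is zero, so v_y² = 2 g h_max.
h_max = (18.03)² / (2 × 9.81) = 325.1 / 19.62 = 16.6 m.

16.6 m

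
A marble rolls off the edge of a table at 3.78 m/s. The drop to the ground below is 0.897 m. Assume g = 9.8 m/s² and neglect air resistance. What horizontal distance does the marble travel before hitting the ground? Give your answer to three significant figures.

1.62 m

Initial vertical velocity is zero, so the fall time comes from h = ½ g t²: t = √(2 × 0.897 / 9.8) = 0.4279 s.
Horizontal motion is uniform at 3.78 m/s, so x = 3.78 × 0.4279 = 1.62 m.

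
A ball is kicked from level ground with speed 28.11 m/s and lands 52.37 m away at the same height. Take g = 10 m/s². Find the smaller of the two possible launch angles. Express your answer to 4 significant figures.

Level-ground range: R = v₀² sin(2θ)/g ⇒ sin 2θ = R g / v₀² = 52.37×10/28.11² = 0.6628.
2θ = arcsin(0.6628) = 41.514° or 180° − 41.514° = 138.486°.
So θ = 20.76° or θ = 69.24°.

20.76°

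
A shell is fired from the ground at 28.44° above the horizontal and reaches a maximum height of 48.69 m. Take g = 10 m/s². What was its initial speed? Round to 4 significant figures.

65.53 m/s

At maximum height v_y = 0, so (v₀ sin θ)² = 2 g H.
v₀ sin 28.44° = √(2 × 10 × 48.69) = 31.206 m/s.
v₀ = 31.206 / sin 28.44° = 31.206 / 0.4762 = 65.53 m/s.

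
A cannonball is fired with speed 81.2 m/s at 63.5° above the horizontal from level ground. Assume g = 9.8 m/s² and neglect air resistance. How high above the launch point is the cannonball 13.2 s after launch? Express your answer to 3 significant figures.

105 m

v_y0 = 81.2 sin 63.5° = 72.67 m/s.
y(t) = v_y0 t − ½ g t² = 72.67×13.2 − 4.900×13.2² = 105 m.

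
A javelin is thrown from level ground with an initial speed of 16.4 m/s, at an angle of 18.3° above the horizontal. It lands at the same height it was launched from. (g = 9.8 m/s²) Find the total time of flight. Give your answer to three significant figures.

Vertical component: v_y = 16.4 sin 18.3° = 5.149 m/s.
For a projectile landing at launch height, time of flight is t = 2 v_y / g = 2 × 5.149 / 9.8 = 1.05 s.

1.05 s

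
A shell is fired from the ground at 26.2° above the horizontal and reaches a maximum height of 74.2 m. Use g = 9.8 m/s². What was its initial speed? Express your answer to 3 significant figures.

At maximum height v_y = 0, so (v₀ sin θ)² = 2 g H.
v₀ sin 26.2° = √(2 × 9.8 × 74.2) = 38.14 m/s.
v₀ = 38.14 / sin 26.2° = 38.14 / 0.4415 = 86.4 m/s.

86.4 m/s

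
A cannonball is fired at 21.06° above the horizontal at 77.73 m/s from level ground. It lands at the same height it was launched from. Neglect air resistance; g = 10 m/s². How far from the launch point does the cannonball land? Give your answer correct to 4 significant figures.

405.2 m

Components: v_x = 77.73 cos 21.06° = 72.538 m/s, v_y = 77.73 sin 21.06° = 27.932 m/s.
Time of flight (same landing height): t = 2 v_y / g = 2 × 27.932 / 10 = 5.5864 s.
Range: R = v_x · t = 72.538 × 5.5864 = 405.2 m.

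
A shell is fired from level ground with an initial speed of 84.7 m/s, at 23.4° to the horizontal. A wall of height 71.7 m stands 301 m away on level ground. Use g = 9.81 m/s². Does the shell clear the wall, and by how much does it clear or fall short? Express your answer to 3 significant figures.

v_x = 84.7 cos 23.4° = 77.73 m/s; v_y0 = 84.7 sin 23.4° = 33.64 m/s.
Time to reach the wall: t = 301 / 77.73 = 3.872 s.
Height at that point: y = 33.64×3.872 − 4.905×3.872² = 56.72 m.
That is 71.7 − 56.72 = 15.0 m below the top of the wall, so the shell does not clear it.

No — it falls 15.0 m short of clearing the wall.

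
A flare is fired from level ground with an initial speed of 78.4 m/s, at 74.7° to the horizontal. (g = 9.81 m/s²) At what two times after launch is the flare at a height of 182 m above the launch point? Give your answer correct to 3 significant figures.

2.98 s and 12.4 s

v_y0 = 78.4 sin 74.7° = 75.62 m/s.
Set y = v_y0 t − ½ g t² = 182: 4.905 t² − 75.62 t + 182 = 0.
t = [75.62 ± √(5718 − 3571)] / 9.81 = (75.62 ± 46.34) / 9.81, giving t = 2.98 s or t = 12.4 s.
So the flare is at 182 m at t = 2.98 s (rising) and t = 12.4 s (falling).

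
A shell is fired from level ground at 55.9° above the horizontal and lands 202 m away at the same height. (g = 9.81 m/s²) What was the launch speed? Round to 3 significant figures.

On level ground, R = v₀² sin(2θ) / g, so v₀ = √(R g / sin 2θ).
sin(2 × 55.9°) = 0.9285.
v₀ = √(202 × 9.81 / 0.9285) = √2134 = 46.2 m/s.

46.2 m/s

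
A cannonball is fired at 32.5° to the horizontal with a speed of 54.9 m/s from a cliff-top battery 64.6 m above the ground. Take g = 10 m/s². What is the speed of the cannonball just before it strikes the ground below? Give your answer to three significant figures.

65.6 m/s

v_x = 54.9 cos 32.5° = 46.30 m/s is unchanged throughout.
For the vertical component, v_y² = v_y0² + 2 g h = (29.50)² + 2×10×64.6 = 2162, so |v_y| = 46.50 m/s.
Impact speed = √(v_x² + v_y²) = √(2144 + 2162) = 65.6 m/s.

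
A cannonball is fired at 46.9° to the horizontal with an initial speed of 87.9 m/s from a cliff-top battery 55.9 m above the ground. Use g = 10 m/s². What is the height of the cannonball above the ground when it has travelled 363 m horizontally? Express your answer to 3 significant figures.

v_x = 87.9 cos 46.9° = 60.06 m/s, v_y0 = 87.9 sin 46.9° = 64.18 m/s.
Time to reach x = 363 m: t = x / v_x = 363 / 60.06 = 6.044 s.
y = 55.9 + v_y0 t − ½ g t² = 55.9 + 64.18×6.044 − 5.000×6.044² = 261 m.

261 m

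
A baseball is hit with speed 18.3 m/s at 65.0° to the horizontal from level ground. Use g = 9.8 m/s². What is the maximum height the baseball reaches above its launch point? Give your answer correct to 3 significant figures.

Vertical component of launch velocity: v_y = 18.3 sin 65.0° = 16.59 m/s.
At the highest point the vertical velocity is zero, so v_y² = 2 g h_max.
h_max = (16.59)² / (2 × 9.8) = 275.2 / 19.60 = 14.0 m.

14.0 m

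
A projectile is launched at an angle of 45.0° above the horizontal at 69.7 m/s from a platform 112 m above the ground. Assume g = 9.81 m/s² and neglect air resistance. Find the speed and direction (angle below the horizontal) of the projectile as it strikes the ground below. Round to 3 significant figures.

84.0 m/s at 54.1° below the horizontal

v_x = 69.7 cos 45.0° = 49.29 m/s (constant).
|v_y| at impact = √((49.29)² + 2×9.81×112) = 68.02 m/s.
Speed = √(49.29² + 68.02²) = 84.0 m/s; angle = arctan(68.02/49.29) = 54.1° below horizontal.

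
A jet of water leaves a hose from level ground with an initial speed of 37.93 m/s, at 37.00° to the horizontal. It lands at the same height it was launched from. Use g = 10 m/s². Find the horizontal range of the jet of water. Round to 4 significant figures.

138.3 m

For level ground, R = v₀² sin(2θ) / g.
sin(2 × 37.00°) = sin 74.000° = 0.9613.
R = (37.93)² × 0.9613 / 10 = 138.3 m.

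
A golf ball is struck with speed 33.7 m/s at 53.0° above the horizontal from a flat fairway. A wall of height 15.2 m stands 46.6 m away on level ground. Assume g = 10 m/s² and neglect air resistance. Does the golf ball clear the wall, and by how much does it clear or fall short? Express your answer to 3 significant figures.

Yes — it clears the wall by 20.2 m.

v_x = 33.7 cos 53.0° = 20.28 m/s; v_y0 = 33.7 sin 53.0° = 26.91 m/s.
Time to reach the wall: t = 46.6 / 20.28 = 2.298 s.
Height at that point: y = 26.91×2.298 − 5.000×2.298² = 35.44 m.
That is 35.44 − 15.2 = 20.2 m above the top of the wall, so the golf ball clears it.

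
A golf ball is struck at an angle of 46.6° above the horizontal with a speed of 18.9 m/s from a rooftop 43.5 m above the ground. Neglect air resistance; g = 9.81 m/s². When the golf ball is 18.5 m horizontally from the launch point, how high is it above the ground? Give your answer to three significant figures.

53.1 m

v_x = 18.9 cos 46.6° = 12.99 m/s, v_y0 = 18.9 sin 46.6° = 13.73 m/s.
Time to reach x = 18.5 m: t = x / v_x = 18.5 / 12.99 = 1.424 s.
y = 43.5 + v_y0 t − ½ g t² = 43.5 + 13.73×1.424 − 4.905×1.424² = 53.1 m.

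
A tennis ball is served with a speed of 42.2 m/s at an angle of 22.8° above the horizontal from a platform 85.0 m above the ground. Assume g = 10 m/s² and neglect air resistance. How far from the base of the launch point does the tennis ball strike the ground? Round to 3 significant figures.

236 m

Components: v_x = 42.2 cos 22.8° = 38.90 m/s, v_y = 42.2 sin 22.8° = 16.35 m/s.
Vertical: 0 = 85.0 + 16.35 t − ½(10) t² ⇒ 5.000 t² − 16.35 t − 85.0 = 0.
t = [16.35 + √(267.3 + 1700)] / 10.00 = 6.070 s.
Horizontal: R = v_x · t = 38.90 × 6.070 = 236 m.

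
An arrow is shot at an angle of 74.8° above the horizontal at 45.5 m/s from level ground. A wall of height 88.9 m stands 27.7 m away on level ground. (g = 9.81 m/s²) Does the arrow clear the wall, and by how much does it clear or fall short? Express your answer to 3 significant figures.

No — it falls 13.4 m short of clearing the wall.

v_x = 45.5 cos 74.8° = 11.93 m/s; v_y0 = 45.5 sin 74.8° = 43.91 m/s.
Time to reach the wall: t = 27.7 / 11.93 = 2.322 s.
Height at that point: y = 43.91×2.322 − 4.905×2.322² = 75.51 m.
That is 88.9 − 75.51 = 13.4 m below the top of the wall, so the arrow does not clear it.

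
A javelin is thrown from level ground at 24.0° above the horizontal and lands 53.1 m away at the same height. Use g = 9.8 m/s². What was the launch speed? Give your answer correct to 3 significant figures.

26.5 m/s

On level ground, R = v₀² sin(2θ) / g, so v₀ = √(R g / sin 2θ).
sin(2 × 24.0°) = 0.7431.
v₀ = √(53.1 × 9.8 / 0.7431) = √700.3 = 26.5 m/s.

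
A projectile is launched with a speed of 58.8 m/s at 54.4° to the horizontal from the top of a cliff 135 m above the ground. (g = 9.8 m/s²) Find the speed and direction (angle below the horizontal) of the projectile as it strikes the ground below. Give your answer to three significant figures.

78.1 m/s at 64.0° below the horizontal

v_x = 58.8 cos 54.4° = 34.23 m/s (constant).
|v_y| at impact = √((47.81)² + 2×9.8×135) = 70.23 m/s.
Speed = √(34.23² + 70.23²) = 78.1 m/s; angle = arctan(70.23/34.23) = 64.0° below horizontal.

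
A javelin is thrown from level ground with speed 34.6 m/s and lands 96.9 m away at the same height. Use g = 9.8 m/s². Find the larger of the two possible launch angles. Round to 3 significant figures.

63.8°

Level-ground range: R = v₀² sin(2θ)/g ⇒ sin 2θ = R g / v₀² = 96.9×9.8/34.6² = 0.7932.
2θ = arcsin(0.7932) = 52.49° or 180° − 52.49° = 127.51°.
So θ = 26.2° or θ = 63.8°.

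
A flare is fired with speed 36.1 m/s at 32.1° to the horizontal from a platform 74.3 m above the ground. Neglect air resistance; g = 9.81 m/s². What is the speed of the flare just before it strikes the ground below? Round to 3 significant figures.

52.5 m/s

v_x = 36.1 cos 32.1° = 30.58 m/s is unchanged throughout.
For the vertical component, v_y² = v_y0² + 2 g h = (19.18)² + 2×9.81×74.3 = 1826, so |v_y| = 42.73 m/s.
Impact speed = √(v_x² + v_y²) = √(935.1 + 1826) = 52.5 m/s.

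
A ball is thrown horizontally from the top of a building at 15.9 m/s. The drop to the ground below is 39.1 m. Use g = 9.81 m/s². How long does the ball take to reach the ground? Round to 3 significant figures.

2.82 s

The horizontal speed doesn't affect the fall. With v_y0 = 0, h = ½ g t².
t = √(2 × 39.1 / 9.81) = √7.971 = 2.82 s.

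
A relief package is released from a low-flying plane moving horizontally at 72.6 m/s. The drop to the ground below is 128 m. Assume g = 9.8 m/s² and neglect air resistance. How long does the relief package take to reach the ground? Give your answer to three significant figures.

The horizontal speed doesn't affect the fall. With v_y0 = 0, h = ½ g t².
t = √(2 × 128 / 9.8) = √26.12 = 5.11 s.

5.11 s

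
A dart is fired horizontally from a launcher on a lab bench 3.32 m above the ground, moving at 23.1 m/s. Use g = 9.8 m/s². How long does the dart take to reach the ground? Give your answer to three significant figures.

0.823 s

The horizontal speed doesn't affect the fall. With v_y0 = 0, h = ½ g t².
t = √(2 × 3.32 / 9.8) = √0.6776 = 0.823 s.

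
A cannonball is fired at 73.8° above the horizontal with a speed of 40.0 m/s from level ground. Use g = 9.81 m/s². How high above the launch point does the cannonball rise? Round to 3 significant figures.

Vertical component of launch velocity: v_y = 40.0 sin 73.8° = 38.41 m/s.
At the highest point the vertical velocity is zero, so v_y² = 2 g h_max.
h_max = (38.41)² / (2 × 9.81) = 1475 / 19.62 = 75.2 m.

75.2 m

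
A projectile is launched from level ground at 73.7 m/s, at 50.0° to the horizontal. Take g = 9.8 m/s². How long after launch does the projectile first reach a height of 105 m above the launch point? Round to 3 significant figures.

v_y0 = 73.7 sin 50.0° = 56.46 m/s.
Set y = v_y0 t − ½ g t² = 105: 4.900 t² − 56.46 t + 105 = 0.
t = [56.46 ± √(3188 − 2058)] / 9.8 = (56.46 ± 33.62) / 9.8, giving t = 2.33 s or t = 9.19 s.
The projectile is on the way up at the first time, so t = 2.33 s.

2.33 s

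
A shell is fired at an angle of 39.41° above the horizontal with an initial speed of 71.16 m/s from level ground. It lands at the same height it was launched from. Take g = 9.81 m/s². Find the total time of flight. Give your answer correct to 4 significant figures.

Vertical component: v_y = 71.16 sin 39.41° = 45.177 m/s.
For a projectile landing at launch height, time of flight is t = 2 v_y / g = 2 × 45.177 / 9.81 = 9.210 s.

9.210 s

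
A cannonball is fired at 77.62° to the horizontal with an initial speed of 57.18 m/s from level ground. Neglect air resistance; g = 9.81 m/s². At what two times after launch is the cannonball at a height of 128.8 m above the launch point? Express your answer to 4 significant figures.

v_y0 = 57.18 sin 77.62° = 55.850 m/s.
Set y = v_y0 t − ½ g t² = 128.8: 4.905 t² − 55.850 t + 128.8 = 0.
t = [55.850 ± √(3119.2 − 2527.1)] / 9.81 = (55.850 ± 24.333) / 9.81, giving t = 3.213 s or t = 8.174 s.
So the cannonball is at 128.8 m at t = 3.213 s (rising) and t = 8.174 s (falling).

3.213 s and 8.174 s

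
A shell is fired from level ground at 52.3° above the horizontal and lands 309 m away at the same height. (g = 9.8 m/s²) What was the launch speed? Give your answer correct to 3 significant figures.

55.9 m/s

On level ground, R = v₀² sin(2θ) / g, so v₀ = √(R g / sin 2θ).
sin(2 × 52.3°) = 0.9677.
v₀ = √(309 × 9.8 / 0.9677) = √3129 = 55.9 m/s.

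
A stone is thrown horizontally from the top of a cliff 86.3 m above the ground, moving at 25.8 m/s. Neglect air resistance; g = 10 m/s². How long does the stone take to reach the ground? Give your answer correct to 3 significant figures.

4.15 s

The horizontal speed doesn't affect the fall. With v_y0 = 0, h = ½ g t².
t = √(2 × 86.3 / 10) = √17.26 = 4.15 s.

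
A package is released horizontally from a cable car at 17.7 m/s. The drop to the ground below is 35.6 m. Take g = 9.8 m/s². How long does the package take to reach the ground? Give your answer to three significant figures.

The horizontal speed doesn't affect the fall. With v_y0 = 0, h = ½ g t².
t = √(2 × 35.6 / 9.8) = √7.265 = 2.70 s.

2.70 s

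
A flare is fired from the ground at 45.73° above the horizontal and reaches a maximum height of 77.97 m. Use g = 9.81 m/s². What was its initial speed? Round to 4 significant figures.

54.62 m/s

At maximum height v_y = 0, so (v₀ sin θ)² = 2 g H.
v₀ sin 45.73° = √(2 × 9.81 × 77.97) = 39.112 m/s.
v₀ = 39.112 / sin 45.73° = 39.112 / 0.7161 = 54.62 m/s.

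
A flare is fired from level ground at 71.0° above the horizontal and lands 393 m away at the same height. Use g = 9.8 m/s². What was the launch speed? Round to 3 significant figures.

79.1 m/s

On level ground, R = v₀² sin(2θ) / g, so v₀ = √(R g / sin 2θ).
sin(2 × 71.0°) = 0.6157.
v₀ = √(393 × 9.8 / 0.6157) = √6255 = 79.1 m/s.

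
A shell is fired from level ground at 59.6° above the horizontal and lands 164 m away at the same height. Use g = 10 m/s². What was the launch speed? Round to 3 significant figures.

On level ground, R = v₀² sin(2θ) / g, so v₀ = √(R g / sin 2θ).
sin(2 × 59.6°) = 0.8729.
v₀ = √(164 × 10 / 0.8729) = √1879 = 43.3 m/s.

43.3 m/s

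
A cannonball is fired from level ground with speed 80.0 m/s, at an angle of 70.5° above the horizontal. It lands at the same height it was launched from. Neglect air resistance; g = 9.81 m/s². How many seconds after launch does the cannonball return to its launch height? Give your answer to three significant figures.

Vertical component: v_y = 80.0 sin 70.5° = 75.41 m/s.
For a projectile landing at launch height, time of flight is t = 2 v_y / g = 2 × 75.41 / 9.81 = 15.4 s.

15.4 s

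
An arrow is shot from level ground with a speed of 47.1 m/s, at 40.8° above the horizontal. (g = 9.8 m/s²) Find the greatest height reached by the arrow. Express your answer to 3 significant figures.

48.3 m

Vertical component of launch velocity: v_y = 47.1 sin 40.8° = 30.78 m/s.
At the highest point the vertical velocity is zero, so v_y² = 2 g h_max.
h_max = (30.78)² / (2 × 9.8) = 947.4 / 19.60 = 48.3 m.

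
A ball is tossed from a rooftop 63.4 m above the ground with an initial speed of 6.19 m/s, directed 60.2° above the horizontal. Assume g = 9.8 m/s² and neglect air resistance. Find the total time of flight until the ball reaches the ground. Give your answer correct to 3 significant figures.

4.19 s

Vertical component: v_y = 6.19 sin 60.2° = 5.371 m/s.
Taking up as positive with launch at y = 63.4 m, landing at y = 0: 0 = 63.4 + 5.371 t − ½(9.8) t².
Solving 4.900 t² − 5.371 t − 63.4 = 0 gives t = [5.371 + √(5.371² + 4·4.900·63.4)] / 9.800 = 4.19 s.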